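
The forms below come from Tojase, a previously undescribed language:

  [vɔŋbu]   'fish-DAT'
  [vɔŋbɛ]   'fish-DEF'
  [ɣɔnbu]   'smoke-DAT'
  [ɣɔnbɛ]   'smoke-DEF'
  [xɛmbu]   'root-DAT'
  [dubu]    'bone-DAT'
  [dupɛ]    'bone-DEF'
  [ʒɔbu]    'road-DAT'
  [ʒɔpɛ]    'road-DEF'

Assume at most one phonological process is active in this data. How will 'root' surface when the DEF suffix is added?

[xɛmbɛ]

The DEF morpheme has two allomorphs, [-bɛ] and [-pɛ].
The DAT suffix, which begins with [b], is invariant after every stem; so [b] is not altered by any rule here.
So the underlying form is /-pɛ/, and voiceless stops become voiced after a nasal.
After 'root', which ends in a nasal, the suffix surfaces as [-bɛ], giving [xɛmbɛ].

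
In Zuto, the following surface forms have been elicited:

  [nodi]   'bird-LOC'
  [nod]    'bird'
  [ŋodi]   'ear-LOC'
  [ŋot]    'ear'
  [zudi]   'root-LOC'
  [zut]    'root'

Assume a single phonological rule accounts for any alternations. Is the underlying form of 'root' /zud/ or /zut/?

/zut/

The root 'root' surfaces as [zudi] and [zut], with a stem-final [d] ~ [t] alternation.
But 'bird' keeps [d] in both environments ([nodi], [nod]), so there is no rule changing /d/ to [t] in isolation.
So /t/ is underlying, and a rule of intervocalic voicing — voiceless stops become voiced between vowels — gives [d].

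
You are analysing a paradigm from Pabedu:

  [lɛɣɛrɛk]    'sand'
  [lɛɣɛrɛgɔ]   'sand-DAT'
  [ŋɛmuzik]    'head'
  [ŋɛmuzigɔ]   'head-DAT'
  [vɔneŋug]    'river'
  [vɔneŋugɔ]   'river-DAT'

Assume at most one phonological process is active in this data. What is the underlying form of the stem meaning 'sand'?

The stem for 'sand' ends in [k] in [lɛɣɛrɛk] but [g] in [lɛɣɛrɛgɔ].
The stem 'river' ([vɔneŋug], [vɔneŋugɔ]) shows [g] unchanged in both environments, so [g] cannot be basic with [k] derived in isolation.
The underlying segment must be /k/; voiceless stops become voiced between vowels, yielding [g] there.

/lɛɣɛrɛk/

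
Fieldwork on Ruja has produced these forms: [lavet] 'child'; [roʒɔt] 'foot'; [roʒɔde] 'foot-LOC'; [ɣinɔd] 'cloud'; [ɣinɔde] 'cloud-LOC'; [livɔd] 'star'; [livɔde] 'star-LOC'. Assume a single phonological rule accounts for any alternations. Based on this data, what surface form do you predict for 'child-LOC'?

'foot' shows [t] ~ [d] at the end of the stem ([roʒɔt] vs [roʒɔde]).
But 'star' keeps [d] in both environments ([livɔd], [livɔde]), so there is no rule changing /d/ to [t] in isolation.
The underlying segment must be /t/; voiceless stops become voiced between vowels, yielding [d] there.
From [lavet] the stem 'child' is /lavet/; between vowels this yields [lavede].

[lavede]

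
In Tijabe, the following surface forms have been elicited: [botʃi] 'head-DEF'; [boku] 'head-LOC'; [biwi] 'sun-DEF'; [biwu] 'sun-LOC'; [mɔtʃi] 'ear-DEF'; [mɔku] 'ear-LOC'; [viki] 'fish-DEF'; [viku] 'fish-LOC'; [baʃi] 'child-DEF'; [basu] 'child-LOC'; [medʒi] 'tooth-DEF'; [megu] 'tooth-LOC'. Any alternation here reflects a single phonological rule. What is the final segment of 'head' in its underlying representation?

The stem for 'head' ends in [tʃ] in [botʃi] but [k] in [boku].
The stem 'fish' ([viki], [viku]) shows [k] unchanged in both environments, so [k] cannot be basic with [tʃ] derived before the DEF suffix.
The alternation reflects depalatalization: palato-alveolar /tʃ/, /dʒ/ and /ʃ/ become [k], [g] and [s] when no front vowel follows. /tʃ/ is underlying.

/tʃ/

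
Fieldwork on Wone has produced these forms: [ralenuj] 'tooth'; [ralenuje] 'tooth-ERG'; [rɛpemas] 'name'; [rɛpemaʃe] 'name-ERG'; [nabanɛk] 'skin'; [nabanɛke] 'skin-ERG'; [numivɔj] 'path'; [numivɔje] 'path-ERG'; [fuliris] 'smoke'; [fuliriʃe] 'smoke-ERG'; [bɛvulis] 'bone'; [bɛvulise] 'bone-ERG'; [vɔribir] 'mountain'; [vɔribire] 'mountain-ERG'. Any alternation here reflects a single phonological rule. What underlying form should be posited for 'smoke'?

The root 'smoke' surfaces as [fuliris] and [fuliriʃe], with a stem-final [s] ~ [ʃ] alternation.
But 'bone' keeps [s] in both environments ([bɛvulis], [bɛvulise]), so there is no rule changing /s/ to [ʃ] before the ERG suffix.
The underlying segment must be /ʃ/; palato-alveolar /ʃ/ becomes [s] when no front vowel follows, yielding [s] there.
The underlying form of 'smoke' is therefore /fuliriʃ/.

/fuliriʃ/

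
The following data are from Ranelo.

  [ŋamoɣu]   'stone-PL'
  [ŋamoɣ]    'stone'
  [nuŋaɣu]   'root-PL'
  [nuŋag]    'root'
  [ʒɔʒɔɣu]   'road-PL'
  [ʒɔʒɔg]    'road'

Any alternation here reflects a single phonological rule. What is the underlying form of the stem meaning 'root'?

/nuŋag/

In [nuŋaɣu] and [nuŋag] the final segment of 'root' alternates: [ɣ] ~ [g].
If /ɣ/ were underlying and a rule turned it into [g] in isolation, 'stone' would also alternate; but it has [ɣ] in both [ŋamoɣu] and [ŋamoɣ].
The underlying segment must be /g/; voiced stops become fricatives between vowels, yielding [ɣ] there.
So 'root' = /nuŋag/.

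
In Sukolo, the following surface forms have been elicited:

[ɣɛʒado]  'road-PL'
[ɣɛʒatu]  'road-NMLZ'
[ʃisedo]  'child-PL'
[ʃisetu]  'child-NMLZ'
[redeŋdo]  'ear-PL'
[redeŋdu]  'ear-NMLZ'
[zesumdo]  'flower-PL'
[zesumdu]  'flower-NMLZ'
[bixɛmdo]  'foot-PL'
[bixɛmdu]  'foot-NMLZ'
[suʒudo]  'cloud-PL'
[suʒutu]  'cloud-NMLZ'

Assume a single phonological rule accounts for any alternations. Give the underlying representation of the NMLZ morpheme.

/-tu/

The NMLZ suffix surfaces as [-du] and [-tu], depending on the final segment of the stem.
The PL suffix, which begins with [d], is invariant after every stem; so [d] is not altered by any rule here.
So the underlying form is /-tu/, and voiceless stops become voiced after a nasal.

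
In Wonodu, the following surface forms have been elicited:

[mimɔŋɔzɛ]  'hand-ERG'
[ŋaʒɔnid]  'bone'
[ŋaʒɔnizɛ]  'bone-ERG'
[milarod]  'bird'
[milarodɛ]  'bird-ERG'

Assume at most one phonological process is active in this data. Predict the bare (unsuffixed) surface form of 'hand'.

In [ŋaʒɔnid] and [ŋaʒɔnizɛ] the final segment of 'bone' alternates: [d] ~ [z].
If /d/ were underlying and a rule turned it into [z] before the ERG suffix, 'bird' would also alternate; but it has [d] in both [milarod] and [milarodɛ].
Therefore /z/ is basic and [d] is derived by word-final hardening (voiced fricatives become stops word-finally).
The one attested form of 'hand', [mimɔŋɔzɛ], shows underlying /mimɔŋɔz/. Applying the same rule word-finally gives [mimɔŋɔd].

[mimɔŋɔd]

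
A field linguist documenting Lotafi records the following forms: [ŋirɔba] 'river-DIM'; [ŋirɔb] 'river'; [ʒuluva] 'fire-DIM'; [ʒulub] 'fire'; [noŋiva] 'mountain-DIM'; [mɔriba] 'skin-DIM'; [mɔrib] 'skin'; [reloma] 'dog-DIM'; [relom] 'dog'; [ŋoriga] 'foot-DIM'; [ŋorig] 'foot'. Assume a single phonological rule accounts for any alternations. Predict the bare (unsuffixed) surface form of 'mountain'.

[noŋib]

'fire' shows [v] ~ [b] at the end of the stem ([ʒuluva] vs [ʒulub]).
Compare 'skin', with invariant [b] in [mɔriba] and [mɔrib]: an analysis with underlying /b/ and a rule producing [v] before the DIM suffix would wrongly predict alternation here too.
The alternation reflects word-final hardening: voiced fricatives become stops word-finally. /v/ is underlying.
From [noŋiva] the stem 'mountain' is /noŋiv/; word-finally this yields [noŋib].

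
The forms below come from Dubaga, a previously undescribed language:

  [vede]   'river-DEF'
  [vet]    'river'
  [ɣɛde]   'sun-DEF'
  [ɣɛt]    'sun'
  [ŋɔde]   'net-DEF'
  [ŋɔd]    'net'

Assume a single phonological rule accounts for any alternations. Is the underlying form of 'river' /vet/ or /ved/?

/vet/

'river' shows [d] ~ [t] at the end of the stem ([vede] vs [vet]).
If /d/ were underlying and a rule turned it into [t] in isolation, 'net' would also alternate; but it has [d] in both [ŋɔde] and [ŋɔd].
The underlying segment must be /t/; voiceless stops become voiced between vowels, yielding [d] there.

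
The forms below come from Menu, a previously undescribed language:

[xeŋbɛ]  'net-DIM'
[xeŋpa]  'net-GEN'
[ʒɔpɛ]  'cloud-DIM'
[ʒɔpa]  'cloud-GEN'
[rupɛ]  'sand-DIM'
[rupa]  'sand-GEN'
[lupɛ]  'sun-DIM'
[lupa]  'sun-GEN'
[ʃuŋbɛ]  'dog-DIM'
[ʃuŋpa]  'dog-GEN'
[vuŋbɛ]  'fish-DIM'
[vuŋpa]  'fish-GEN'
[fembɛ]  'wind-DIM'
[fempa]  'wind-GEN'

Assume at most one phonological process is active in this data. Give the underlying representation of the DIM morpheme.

The DIM suffix surfaces as [-bɛ] and [-pɛ], depending on the final segment of the stem.
The GEN suffix, which begins with [p], is invariant after every stem; so [p] is not altered by any rule here.
The DIM suffix is therefore /-bɛ/ underlyingly, with post-vocalic devoicing: voiced stops become voiceless after a vowel.

/-bɛ/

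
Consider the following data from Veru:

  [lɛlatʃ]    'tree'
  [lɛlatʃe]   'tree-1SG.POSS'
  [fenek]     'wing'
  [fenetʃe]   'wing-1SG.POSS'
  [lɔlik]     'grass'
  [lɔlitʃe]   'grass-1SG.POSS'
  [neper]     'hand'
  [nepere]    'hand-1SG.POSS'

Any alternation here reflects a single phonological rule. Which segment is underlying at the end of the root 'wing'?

In [fenek] and [fenetʃe] the final segment of 'wing' alternates: [k] ~ [tʃ].
If /tʃ/ were underlying and a rule turned it into [k] in isolation, 'tree' would also alternate; but it has [tʃ] in both [lɛlatʃ] and [lɛlatʃe].
The underlying segment must be /k/; /k/ becomes palato-alveolar [tʃ] before a front vowel, yielding [tʃ] there.

/k/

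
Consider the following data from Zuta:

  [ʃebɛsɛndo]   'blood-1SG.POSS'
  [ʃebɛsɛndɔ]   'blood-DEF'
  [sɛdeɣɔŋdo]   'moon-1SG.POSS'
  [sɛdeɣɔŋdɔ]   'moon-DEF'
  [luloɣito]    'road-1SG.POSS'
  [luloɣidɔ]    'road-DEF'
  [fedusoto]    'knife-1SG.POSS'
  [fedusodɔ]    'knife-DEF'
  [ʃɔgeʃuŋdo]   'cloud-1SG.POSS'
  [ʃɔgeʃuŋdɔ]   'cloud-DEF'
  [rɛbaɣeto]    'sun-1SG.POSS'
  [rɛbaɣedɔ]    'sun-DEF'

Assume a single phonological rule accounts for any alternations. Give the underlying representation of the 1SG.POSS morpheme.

/-to/

The 1SG.POSS suffix surfaces as [-do] and [-to], depending on the final segment of the stem.
By contrast the DEF suffix keeps its initial [d] throughout — that segment must be underlying.
So the underlying form is /-to/, and voiceless stops become voiced after a nasal.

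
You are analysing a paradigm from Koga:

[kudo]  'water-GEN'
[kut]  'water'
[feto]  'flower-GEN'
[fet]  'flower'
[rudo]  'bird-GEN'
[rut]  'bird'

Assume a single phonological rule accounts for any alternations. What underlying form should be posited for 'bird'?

'bird' shows [d] ~ [t] at the end of the stem ([rudo] vs [rut]).
Compare 'flower', with invariant [t] in [feto] and [fet]: an analysis with underlying /t/ and a rule producing [d] before the GEN suffix would wrongly predict alternation here too.
The underlying segment must be /d/; voiced obstruents become voiceless word-finally, yielding [t] there.
So 'bird' = /rud/.

/rud/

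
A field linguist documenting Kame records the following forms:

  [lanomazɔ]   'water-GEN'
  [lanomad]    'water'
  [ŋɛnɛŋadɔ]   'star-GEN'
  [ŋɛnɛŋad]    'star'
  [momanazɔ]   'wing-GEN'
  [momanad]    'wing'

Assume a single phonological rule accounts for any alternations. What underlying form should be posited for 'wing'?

/momanaz/

The root 'wing' surfaces as [momanazɔ] and [momanad], with a stem-final [z] ~ [d] alternation.
But 'star' keeps [d] in both environments ([ŋɛnɛŋadɔ], [ŋɛnɛŋad]), so there is no rule changing /d/ to [z] before the GEN suffix.
So /z/ is underlying, and a rule of word-final hardening — voiced fricatives become stops word-finally — gives [d].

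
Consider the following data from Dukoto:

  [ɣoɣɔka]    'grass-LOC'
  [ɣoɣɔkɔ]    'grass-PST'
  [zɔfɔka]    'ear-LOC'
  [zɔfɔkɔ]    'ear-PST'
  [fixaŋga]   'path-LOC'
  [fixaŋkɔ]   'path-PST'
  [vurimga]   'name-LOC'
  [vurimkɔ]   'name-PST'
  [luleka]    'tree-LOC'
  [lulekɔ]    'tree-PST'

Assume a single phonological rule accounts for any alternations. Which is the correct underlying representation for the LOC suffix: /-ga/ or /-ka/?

The LOC suffix surfaces as [-ga] and [-ka], depending on the final segment of the stem.
The PST suffix, which begins with [k], is invariant after every stem; so [k] is not altered by any rule here.
So the underlying form is /-ga/, and voiced stops become voiceless after a vowel.

/-ga/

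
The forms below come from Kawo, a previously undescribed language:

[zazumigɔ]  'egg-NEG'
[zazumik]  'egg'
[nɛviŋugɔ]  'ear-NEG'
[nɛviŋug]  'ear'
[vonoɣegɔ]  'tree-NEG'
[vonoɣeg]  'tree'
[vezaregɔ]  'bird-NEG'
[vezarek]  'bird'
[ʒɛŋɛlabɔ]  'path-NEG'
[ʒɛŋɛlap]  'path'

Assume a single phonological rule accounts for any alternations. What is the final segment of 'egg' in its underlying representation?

/k/

In [zazumigɔ] and [zazumik] the final segment of 'egg' alternates: [g] ~ [k].
Compare 'ear', with invariant [g] in [nɛviŋugɔ] and [nɛviŋug]: an analysis with underlying /g/ and a rule producing [k] in isolation would wrongly predict alternation here too.
So /k/ is underlying, and a rule of intervocalic voicing — voiceless stops become voiced between vowels — gives [g].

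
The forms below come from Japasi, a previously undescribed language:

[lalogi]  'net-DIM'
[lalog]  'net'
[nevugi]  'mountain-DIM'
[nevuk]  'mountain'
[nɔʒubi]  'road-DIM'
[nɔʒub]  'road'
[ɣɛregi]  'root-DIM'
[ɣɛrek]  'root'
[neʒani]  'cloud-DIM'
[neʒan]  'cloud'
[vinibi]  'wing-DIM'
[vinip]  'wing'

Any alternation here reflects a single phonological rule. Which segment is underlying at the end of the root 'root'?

The root 'root' surfaces as [ɣɛregi] and [ɣɛrek], with a stem-final [g] ~ [k] alternation.
Compare 'net', with invariant [g] in [lalogi] and [lalog]: an analysis with underlying /g/ and a rule producing [k] in isolation would wrongly predict alternation here too.
So /k/ is underlying, and a rule of intervocalic voicing — voiceless stops become voiced between vowels — gives [g].

/k/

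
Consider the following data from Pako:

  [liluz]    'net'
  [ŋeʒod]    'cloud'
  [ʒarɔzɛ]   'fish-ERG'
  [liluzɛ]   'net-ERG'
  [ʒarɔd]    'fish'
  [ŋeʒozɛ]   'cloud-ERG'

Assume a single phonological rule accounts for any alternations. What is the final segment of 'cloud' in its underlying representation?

/d/

The root 'cloud' surfaces as [ŋeʒod] and [ŋeʒozɛ], with a stem-final [d] ~ [z] alternation.
Compare 'net', with invariant [z] in [liluz] and [liluzɛ]: an analysis with underlying /z/ and a rule producing [d] in isolation would wrongly predict alternation here too.
Therefore /d/ is basic and [z] is derived by intervocalic spirantization (voiced stops become fricatives between vowels).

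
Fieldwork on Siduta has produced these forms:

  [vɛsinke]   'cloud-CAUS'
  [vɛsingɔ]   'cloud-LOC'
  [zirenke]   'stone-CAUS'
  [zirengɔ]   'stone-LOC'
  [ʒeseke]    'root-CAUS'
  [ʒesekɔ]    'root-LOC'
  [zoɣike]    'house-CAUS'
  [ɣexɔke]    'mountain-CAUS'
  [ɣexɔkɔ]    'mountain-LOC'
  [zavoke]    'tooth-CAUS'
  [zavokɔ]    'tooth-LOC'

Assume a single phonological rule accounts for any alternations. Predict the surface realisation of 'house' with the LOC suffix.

The LOC morpheme has two allomorphs, [-gɔ] and [-kɔ].
By contrast the CAUS suffix keeps its initial [k] throughout — that segment must be underlying.
The LOC suffix is therefore /-gɔ/ underlyingly, with post-vocalic devoicing: voiced stops become voiceless after a vowel.
After 'house', which ends in a vowel, the suffix surfaces as [-kɔ], giving [zoɣikɔ].

[zoɣikɔ]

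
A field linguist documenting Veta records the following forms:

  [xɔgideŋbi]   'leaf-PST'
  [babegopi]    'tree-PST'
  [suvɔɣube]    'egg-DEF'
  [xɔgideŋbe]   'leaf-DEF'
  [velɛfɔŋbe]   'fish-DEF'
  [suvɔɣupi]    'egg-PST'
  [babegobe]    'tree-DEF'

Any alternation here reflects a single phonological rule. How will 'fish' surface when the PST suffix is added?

The PST morpheme has two allomorphs, [-bi] and [-pi].
The DEF suffix, which begins with [b], is invariant after every stem; so [b] is not altered by any rule here.
So the underlying form is /-pi/, and voiceless stops become voiced after a nasal.
After 'fish', which ends in a nasal, the suffix surfaces as [-bi], giving [velɛfɔŋbi].

[velɛfɔŋbi]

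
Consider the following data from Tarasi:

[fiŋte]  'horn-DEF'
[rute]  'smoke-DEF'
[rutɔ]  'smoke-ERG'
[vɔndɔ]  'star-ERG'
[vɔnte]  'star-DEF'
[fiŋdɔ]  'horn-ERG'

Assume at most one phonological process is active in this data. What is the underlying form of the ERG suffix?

The ERG morpheme has two allomorphs, [-dɔ] and [-tɔ].
By contrast the DEF suffix keeps its initial [t] throughout — that segment must be underlying.
So the underlying form is /-dɔ/, and voiced stops become voiceless after a vowel.

/-dɔ/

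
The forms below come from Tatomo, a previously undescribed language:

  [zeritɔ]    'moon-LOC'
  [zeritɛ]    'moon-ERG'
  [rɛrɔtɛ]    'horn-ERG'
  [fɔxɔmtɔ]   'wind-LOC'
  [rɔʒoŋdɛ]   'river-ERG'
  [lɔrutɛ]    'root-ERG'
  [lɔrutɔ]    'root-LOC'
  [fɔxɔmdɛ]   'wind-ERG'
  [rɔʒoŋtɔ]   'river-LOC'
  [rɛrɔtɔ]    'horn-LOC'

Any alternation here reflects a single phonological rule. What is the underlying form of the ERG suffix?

The ERG suffix surfaces as [-dɛ] and [-tɛ], depending on the final segment of the stem.
The LOC suffix, which begins with [t], is invariant after every stem; so [t] is not altered by any rule here.
The ERG suffix is therefore /-dɛ/ underlyingly, with post-vocalic devoicing: voiced stops become voiceless after a vowel.

/-dɛ/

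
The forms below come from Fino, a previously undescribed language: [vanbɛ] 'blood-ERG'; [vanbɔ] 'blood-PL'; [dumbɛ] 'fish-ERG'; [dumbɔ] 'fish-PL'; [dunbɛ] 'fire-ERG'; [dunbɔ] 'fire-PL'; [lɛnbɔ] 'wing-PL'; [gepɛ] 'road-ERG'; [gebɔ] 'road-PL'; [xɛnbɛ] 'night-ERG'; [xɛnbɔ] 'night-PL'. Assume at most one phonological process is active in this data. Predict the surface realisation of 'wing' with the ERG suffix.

The ERG suffix surfaces as [-bɛ] and [-pɛ], depending on the final segment of the stem.
The PL suffix, which begins with [b], is invariant after every stem; so [b] is not altered by any rule here.
So the underlying form is /-pɛ/, and voiceless stops become voiced after a nasal.
After 'wing', which ends in a nasal, the suffix surfaces as [-bɛ], giving [lɛnbɛ].

[lɛnbɛ]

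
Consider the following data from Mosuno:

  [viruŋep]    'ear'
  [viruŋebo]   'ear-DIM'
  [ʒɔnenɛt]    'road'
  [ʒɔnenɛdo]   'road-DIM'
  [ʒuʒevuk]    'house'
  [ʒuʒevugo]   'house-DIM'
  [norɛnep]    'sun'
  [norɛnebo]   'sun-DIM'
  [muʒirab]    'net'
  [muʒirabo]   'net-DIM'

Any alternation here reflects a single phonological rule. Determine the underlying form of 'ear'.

/viruŋep/

The stem for 'ear' ends in [p] in [viruŋep] but [b] in [viruŋebo].
But 'net' keeps [b] in both environments ([muʒirab], [muʒirabo]), so there is no rule changing /b/ to [p] in isolation.
Therefore /p/ is basic and [b] is derived by intervocalic voicing (voiceless stops become voiced between vowels).
So 'ear' = /viruŋep/.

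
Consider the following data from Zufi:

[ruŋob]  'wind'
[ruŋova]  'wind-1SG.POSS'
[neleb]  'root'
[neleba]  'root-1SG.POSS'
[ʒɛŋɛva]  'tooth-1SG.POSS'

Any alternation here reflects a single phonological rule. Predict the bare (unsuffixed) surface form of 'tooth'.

The stem for 'wind' ends in [b] in [ruŋob] but [v] in [ruŋova].
Compare 'root', with invariant [b] in [neleb] and [neleba]: an analysis with underlying /b/ and a rule producing [v] before the 1SG.POSS suffix would wrongly predict alternation here too.
Therefore /v/ is basic and [b] is derived by word-final hardening (voiced fricatives become stops word-finally).
The one attested form of 'tooth', [ʒɛŋɛva], shows underlying /ʒɛŋɛv/. Applying the same rule word-finally gives [ʒɛŋɛb].

[ʒɛŋɛb]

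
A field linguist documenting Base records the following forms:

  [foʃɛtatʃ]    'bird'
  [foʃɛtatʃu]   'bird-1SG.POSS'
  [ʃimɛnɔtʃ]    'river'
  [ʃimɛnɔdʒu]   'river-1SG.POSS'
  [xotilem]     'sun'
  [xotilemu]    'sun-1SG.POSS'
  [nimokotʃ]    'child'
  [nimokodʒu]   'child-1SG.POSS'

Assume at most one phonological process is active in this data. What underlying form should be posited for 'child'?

/nimokodʒ/

In [nimokotʃ] and [nimokodʒu] the final segment of 'child' alternates: [tʃ] ~ [dʒ].
But 'bird' keeps [tʃ] in both environments ([foʃɛtatʃ], [foʃɛtatʃu]), so there is no rule changing /tʃ/ to [dʒ] before the 1SG.POSS suffix.
Therefore /dʒ/ is basic and [tʃ] is derived by word-final obstruent devoicing (voiced obstruents become voiceless word-finally).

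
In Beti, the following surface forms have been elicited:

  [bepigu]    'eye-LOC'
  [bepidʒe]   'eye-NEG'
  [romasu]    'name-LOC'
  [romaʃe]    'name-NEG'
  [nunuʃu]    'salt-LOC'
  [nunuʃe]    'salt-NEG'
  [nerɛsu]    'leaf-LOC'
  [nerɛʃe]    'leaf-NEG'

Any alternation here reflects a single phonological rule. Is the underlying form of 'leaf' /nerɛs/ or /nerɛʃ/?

The stem for 'leaf' ends in [s] in [nerɛsu] but [ʃ] in [nerɛʃe].
But 'salt' keeps [ʃ] in both environments ([nunuʃu], [nunuʃe]), so there is no rule changing /ʃ/ to [s] before the LOC suffix.
The underlying segment must be /s/; /g/ and /s/ become palato-alveolar [dʒ] and [ʃ] before a front vowel, yielding [ʃ] there.

/nerɛs/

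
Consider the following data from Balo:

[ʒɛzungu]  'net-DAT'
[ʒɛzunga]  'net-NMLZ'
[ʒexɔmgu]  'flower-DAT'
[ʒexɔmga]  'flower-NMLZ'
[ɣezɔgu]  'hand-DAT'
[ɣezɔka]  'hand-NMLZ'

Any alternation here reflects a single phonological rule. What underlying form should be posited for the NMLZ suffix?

The NMLZ morpheme has two allomorphs, [-ga] and [-ka].
By contrast the DAT suffix keeps its initial [g] throughout — that segment must be underlying.
So the underlying form is /-ka/, and voiceless stops become voiced after a nasal.

/-ka/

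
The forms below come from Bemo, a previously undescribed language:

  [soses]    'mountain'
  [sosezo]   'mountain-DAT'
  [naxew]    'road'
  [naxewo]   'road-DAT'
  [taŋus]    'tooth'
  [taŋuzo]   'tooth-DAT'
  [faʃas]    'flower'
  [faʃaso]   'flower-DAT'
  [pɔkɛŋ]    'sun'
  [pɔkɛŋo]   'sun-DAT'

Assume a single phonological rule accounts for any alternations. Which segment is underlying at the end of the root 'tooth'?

The stem for 'tooth' ends in [s] in [taŋus] but [z] in [taŋuzo].
But 'flower' keeps [s] in both environments ([faʃas], [faʃaso]), so there is no rule changing /s/ to [z] before the DAT suffix.
Therefore /z/ is basic and [s] is derived by word-final obstruent devoicing (voiced obstruents become voiceless word-finally).

/z/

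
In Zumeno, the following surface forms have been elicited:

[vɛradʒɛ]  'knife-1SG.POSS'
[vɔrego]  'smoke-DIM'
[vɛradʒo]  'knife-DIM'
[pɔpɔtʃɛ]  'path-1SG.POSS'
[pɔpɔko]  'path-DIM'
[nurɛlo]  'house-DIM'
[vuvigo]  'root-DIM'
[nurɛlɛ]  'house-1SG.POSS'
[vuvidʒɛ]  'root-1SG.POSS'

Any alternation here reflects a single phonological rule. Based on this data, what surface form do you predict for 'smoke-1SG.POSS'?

[vɔredʒɛ]

The root 'root' surfaces as [vuvidʒɛ] and [vuvigo], with a stem-final [dʒ] ~ [g] alternation.
If /dʒ/ were underlying and a rule turned it into [g] before the DIM suffix, 'knife' would also alternate; but it has [dʒ] in both [vɛradʒɛ] and [vɛradʒo].
Therefore /g/ is basic and [dʒ] is derived by palatalization before a front vowel (/k/ and /g/ become palato-alveolar [tʃ] and [dʒ] before a front vowel).
The one attested form of 'smoke', [vɔrego], shows underlying /vɔreg/. Applying the same rule before a front vowel gives [vɔredʒɛ].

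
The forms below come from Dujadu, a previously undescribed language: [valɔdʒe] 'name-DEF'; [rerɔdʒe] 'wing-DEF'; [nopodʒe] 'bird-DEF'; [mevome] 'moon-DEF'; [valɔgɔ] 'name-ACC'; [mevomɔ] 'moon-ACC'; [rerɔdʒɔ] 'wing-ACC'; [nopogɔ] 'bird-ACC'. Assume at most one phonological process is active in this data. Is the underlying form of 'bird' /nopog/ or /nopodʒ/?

/nopog/

In [nopodʒe] and [nopogɔ] the final segment of 'bird' alternates: [dʒ] ~ [g].
But 'wing' keeps [dʒ] in both environments ([rerɔdʒe], [rerɔdʒɔ]), so there is no rule changing /dʒ/ to [g] before the ACC suffix.
Therefore /g/ is basic and [dʒ] is derived by palatalization before a front vowel (/g/ becomes palato-alveolar [dʒ] before a front vowel).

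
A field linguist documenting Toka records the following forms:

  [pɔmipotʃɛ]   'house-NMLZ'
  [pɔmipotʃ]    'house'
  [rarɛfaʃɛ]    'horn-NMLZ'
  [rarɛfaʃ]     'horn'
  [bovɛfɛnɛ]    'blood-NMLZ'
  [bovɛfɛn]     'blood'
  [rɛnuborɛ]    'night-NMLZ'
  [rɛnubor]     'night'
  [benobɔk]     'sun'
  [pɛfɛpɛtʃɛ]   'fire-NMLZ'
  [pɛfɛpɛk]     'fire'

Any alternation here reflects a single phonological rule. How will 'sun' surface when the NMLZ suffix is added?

'fire' shows [tʃ] ~ [k] at the end of the stem ([pɛfɛpɛtʃɛ] vs [pɛfɛpɛk]).
But 'house' keeps [tʃ] in both environments ([pɔmipotʃɛ], [pɔmipotʃ]), so there is no rule changing /tʃ/ to [k] in isolation.
The alternation reflects palatalization before a front vowel: /k/ becomes palato-alveolar [tʃ] before a front vowel. /k/ is underlying.
From [benobɔk] the stem 'sun' is /benobɔk/; before a front vowel this yields [benobɔtʃɛ].

[benobɔtʃɛ]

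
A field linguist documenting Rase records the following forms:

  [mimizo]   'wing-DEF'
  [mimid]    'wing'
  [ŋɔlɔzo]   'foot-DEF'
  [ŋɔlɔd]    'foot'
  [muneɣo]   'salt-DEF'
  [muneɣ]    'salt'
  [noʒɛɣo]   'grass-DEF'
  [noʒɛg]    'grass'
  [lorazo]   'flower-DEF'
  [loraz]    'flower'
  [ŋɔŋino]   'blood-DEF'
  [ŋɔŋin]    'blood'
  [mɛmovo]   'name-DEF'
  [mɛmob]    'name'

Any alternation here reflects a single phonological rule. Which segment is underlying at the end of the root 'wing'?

/d/

'wing' shows [z] ~ [d] at the end of the stem ([mimizo] vs [mimid]).
If /z/ were underlying and a rule turned it into [d] in isolation, 'flower' would also alternate; but it has [z] in both [lorazo] and [loraz].
The underlying segment must be /d/; voiced stops become fricatives between vowels, yielding [z] there.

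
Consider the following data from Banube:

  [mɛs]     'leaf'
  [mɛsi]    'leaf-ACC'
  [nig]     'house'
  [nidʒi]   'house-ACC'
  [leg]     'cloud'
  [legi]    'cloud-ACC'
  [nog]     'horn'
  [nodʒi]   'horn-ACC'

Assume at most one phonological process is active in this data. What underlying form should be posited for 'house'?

/nidʒ/

In [nig] and [nidʒi] the final segment of 'house' alternates: [g] ~ [dʒ].
Compare 'cloud', with invariant [g] in [leg] and [legi]: an analysis with underlying /g/ and a rule producing [dʒ] before the ACC suffix would wrongly predict alternation here too.
The underlying segment must be /dʒ/; palato-alveolar /dʒ/ becomes [g] when no front vowel follows, yielding [g] there.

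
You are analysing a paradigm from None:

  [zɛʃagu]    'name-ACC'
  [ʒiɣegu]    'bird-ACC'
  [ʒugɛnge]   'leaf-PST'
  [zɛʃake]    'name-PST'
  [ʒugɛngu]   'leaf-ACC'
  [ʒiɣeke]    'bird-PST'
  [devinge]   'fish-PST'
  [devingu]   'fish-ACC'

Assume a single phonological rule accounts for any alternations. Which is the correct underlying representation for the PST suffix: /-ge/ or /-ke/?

/-ke/

The PST suffix surfaces as [-ge] and [-ke], depending on the final segment of the stem.
By contrast the ACC suffix keeps its initial [g] throughout — that segment must be underlying.
So the underlying form is /-ke/, and voiceless stops become voiced after a nasal.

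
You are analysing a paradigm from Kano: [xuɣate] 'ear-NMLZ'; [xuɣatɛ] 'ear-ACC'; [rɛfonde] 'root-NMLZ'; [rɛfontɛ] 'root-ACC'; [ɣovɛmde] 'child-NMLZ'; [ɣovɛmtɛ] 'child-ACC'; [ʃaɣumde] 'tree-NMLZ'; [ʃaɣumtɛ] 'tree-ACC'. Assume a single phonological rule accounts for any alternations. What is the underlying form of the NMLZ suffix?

/-de/

The NMLZ suffix surfaces as [-de] and [-te], depending on the final segment of the stem.
By contrast the ACC suffix keeps its initial [t] throughout — that segment must be underlying.
So the underlying form is /-de/, and voiced stops become voiceless after a vowel.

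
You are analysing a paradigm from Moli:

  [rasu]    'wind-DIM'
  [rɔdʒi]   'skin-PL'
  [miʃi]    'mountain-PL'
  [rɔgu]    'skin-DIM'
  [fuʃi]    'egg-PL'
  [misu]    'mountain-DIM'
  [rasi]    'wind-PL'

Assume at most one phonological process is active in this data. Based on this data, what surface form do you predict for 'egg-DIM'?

[fusu]

In [misu] and [miʃi] the final segment of 'mountain' alternates: [s] ~ [ʃ].
The stem 'wind' ([rasu], [rasi]) shows [s] unchanged in both environments, so [s] cannot be basic with [ʃ] derived before the PL suffix.
The underlying segment must be /ʃ/; palato-alveolar /dʒ/ and /ʃ/ become [g] and [s] when no front vowel follows, yielding [s] there.
From [fuʃi] the stem 'egg' is /fuʃ/; when no front vowel follows this yields [fusu].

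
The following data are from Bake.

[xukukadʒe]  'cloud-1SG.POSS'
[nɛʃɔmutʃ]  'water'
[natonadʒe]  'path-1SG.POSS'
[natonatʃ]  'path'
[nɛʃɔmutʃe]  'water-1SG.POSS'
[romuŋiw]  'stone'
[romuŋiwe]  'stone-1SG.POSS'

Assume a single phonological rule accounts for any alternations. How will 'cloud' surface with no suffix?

[xukukatʃ]

In [natonatʃ] and [natonadʒe] the final segment of 'path' alternates: [tʃ] ~ [dʒ].
Compare 'water', with invariant [tʃ] in [nɛʃɔmutʃ] and [nɛʃɔmutʃe]: an analysis with underlying /tʃ/ and a rule producing [dʒ] before the 1SG.POSS suffix would wrongly predict alternation here too.
The alternation reflects word-final obstruent devoicing: voiced obstruents become voiceless word-finally. /dʒ/ is underlying.
The one attested form of 'cloud', [xukukadʒe], shows underlying /xukukadʒ/. Applying the same rule word-finally gives [xukukatʃ].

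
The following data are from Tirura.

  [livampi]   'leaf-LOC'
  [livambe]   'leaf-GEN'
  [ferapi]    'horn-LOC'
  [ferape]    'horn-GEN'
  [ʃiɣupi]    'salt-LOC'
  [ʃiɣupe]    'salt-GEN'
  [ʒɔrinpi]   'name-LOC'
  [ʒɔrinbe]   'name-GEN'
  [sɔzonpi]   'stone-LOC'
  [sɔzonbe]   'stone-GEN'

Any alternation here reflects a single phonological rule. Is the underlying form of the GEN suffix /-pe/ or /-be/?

/-be/

The GEN morpheme has two allomorphs, [-be] and [-pe].
The LOC suffix, which begins with [p], is invariant after every stem; so [p] is not altered by any rule here.
So the underlying form is /-be/, and voiced stops become voiceless after a vowel.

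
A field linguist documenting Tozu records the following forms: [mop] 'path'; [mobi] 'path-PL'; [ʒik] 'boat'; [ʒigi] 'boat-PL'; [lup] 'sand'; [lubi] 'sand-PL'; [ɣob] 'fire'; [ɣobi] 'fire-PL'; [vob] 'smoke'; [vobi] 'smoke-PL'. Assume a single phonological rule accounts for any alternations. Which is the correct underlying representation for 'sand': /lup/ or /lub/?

'sand' shows [p] ~ [b] at the end of the stem ([lup] vs [lubi]).
The stem 'fire' ([ɣob], [ɣobi]) shows [b] unchanged in both environments, so [b] cannot be basic with [p] derived in isolation.
Therefore /p/ is basic and [b] is derived by intervocalic voicing (voiceless stops become voiced between vowels).

/lup/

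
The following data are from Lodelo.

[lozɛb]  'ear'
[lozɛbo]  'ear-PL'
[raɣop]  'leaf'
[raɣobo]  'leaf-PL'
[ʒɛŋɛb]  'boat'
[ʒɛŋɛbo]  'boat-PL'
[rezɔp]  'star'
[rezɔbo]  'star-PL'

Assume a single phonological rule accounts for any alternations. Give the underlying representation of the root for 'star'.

In [rezɔp] and [rezɔbo] the final segment of 'star' alternates: [p] ~ [b].
If /b/ were underlying and a rule turned it into [p] in isolation, 'ear' would also alternate; but it has [b] in both [lozɛb] and [lozɛbo].
The underlying segment must be /p/; voiceless stops become voiced between vowels, yielding [b] there.
So 'star' = /rezɔp/.

/rezɔp/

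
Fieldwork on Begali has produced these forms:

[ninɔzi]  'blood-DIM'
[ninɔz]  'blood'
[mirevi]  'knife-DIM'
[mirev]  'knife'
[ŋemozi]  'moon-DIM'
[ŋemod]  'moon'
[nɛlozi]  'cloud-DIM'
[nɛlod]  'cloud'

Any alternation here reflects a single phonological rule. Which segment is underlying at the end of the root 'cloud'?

The root 'cloud' surfaces as [nɛlozi] and [nɛlod], with a stem-final [z] ~ [d] alternation.
The stem 'blood' ([ninɔzi], [ninɔz]) shows [z] unchanged in both environments, so [z] cannot be basic with [d] derived in isolation.
So /d/ is underlying, and a rule of intervocalic spirantization — voiced stops become fricatives between vowels — gives [z].

/d/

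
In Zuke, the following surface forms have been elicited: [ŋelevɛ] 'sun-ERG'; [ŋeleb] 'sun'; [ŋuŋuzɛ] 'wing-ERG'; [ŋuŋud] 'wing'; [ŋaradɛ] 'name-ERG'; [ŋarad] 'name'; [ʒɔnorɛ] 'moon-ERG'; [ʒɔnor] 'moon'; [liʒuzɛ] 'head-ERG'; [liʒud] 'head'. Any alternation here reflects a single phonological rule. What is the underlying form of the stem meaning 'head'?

/liʒuz/

The stem for 'head' ends in [z] in [liʒuzɛ] but [d] in [liʒud].
If /d/ were underlying and a rule turned it into [z] before the ERG suffix, 'name' would also alternate; but it has [d] in both [ŋaradɛ] and [ŋarad].
The alternation reflects word-final hardening: voiced fricatives become stops word-finally. /z/ is underlying.
The underlying form of 'head' is therefore /liʒuz/.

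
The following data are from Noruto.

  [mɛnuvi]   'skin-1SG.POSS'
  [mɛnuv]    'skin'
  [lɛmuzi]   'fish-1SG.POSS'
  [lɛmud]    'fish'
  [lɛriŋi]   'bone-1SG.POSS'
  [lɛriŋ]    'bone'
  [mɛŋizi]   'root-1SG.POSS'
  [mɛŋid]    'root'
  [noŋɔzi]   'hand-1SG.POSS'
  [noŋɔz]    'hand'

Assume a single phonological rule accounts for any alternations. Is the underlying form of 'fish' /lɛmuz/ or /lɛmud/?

/lɛmud/

'fish' shows [z] ~ [d] at the end of the stem ([lɛmuzi] vs [lɛmud]).
But 'hand' keeps [z] in both environments ([noŋɔzi], [noŋɔz]), so there is no rule changing /z/ to [d] in isolation.
The alternation reflects intervocalic spirantization: voiced stops become fricatives between vowels. /d/ is underlying.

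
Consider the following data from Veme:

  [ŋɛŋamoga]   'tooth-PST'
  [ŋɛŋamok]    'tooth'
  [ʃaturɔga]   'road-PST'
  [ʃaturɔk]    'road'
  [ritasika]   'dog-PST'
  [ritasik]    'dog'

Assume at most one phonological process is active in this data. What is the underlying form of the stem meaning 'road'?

/ʃaturɔg/

The stem for 'road' ends in [g] in [ʃaturɔga] but [k] in [ʃaturɔk].
If /k/ were underlying and a rule turned it into [g] before the PST suffix, 'dog' would also alternate; but it has [k] in both [ritasika] and [ritasik].
The underlying segment must be /g/; voiced obstruents become voiceless word-finally, yielding [k] there.
The underlying form of 'road' is therefore /ʃaturɔg/.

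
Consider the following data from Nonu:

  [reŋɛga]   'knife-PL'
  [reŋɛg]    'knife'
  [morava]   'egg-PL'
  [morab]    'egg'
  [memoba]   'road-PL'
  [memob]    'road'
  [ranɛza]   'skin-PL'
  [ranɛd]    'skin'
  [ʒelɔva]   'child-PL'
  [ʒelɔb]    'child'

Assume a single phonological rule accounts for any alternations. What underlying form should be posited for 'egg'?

In [morava] and [morab] the final segment of 'egg' alternates: [v] ~ [b].
If /b/ were underlying and a rule turned it into [v] before the PL suffix, 'road' would also alternate; but it has [b] in both [memoba] and [memob].
So /v/ is underlying, and a rule of word-final hardening — voiced fricatives become stops word-finally — gives [b].
The underlying form of 'egg' is therefore /morav/.

/morav/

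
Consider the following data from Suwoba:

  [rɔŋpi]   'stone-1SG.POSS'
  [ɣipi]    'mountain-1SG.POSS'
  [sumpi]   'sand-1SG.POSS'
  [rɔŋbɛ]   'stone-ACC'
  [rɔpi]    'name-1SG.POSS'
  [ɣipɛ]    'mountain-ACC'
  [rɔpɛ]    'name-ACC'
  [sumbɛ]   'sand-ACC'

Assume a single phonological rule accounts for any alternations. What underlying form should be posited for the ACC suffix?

/-bɛ/

The ACC morpheme has two allomorphs, [-bɛ] and [-pɛ].
The 1SG.POSS suffix, which begins with [p], is invariant after every stem; so [p] is not altered by any rule here.
The ACC suffix is therefore /-bɛ/ underlyingly, with post-vocalic devoicing: voiced stops become voiceless after a vowel.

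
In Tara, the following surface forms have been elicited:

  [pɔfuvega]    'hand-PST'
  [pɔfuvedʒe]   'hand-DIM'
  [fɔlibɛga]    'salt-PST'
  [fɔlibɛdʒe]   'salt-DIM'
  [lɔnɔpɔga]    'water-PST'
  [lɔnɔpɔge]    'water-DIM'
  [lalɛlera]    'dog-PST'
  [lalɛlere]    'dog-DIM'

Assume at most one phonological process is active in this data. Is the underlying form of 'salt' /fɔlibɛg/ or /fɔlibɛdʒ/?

The stem for 'salt' ends in [g] in [fɔlibɛga] but [dʒ] in [fɔlibɛdʒe].
The stem 'water' ([lɔnɔpɔga], [lɔnɔpɔge]) shows [g] unchanged in both environments, so [g] cannot be basic with [dʒ] derived before the DIM suffix.
Therefore /dʒ/ is basic and [g] is derived by depalatalization (palato-alveolar /dʒ/ becomes [g] when no front vowel follows).

/fɔlibɛdʒ/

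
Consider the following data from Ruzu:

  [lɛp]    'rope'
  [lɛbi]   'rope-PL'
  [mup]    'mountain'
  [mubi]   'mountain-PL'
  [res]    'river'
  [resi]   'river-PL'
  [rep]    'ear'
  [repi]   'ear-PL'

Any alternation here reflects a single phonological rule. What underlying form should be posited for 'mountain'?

/mub/

'mountain' shows [p] ~ [b] at the end of the stem ([mup] vs [mubi]).
Compare 'ear', with invariant [p] in [rep] and [repi]: an analysis with underlying /p/ and a rule producing [b] before the PL suffix would wrongly predict alternation here too.
So /b/ is underlying, and a rule of word-final obstruent devoicing — voiced obstruents become voiceless word-finally — gives [p].
The underlying form of 'mountain' is therefore /mub/.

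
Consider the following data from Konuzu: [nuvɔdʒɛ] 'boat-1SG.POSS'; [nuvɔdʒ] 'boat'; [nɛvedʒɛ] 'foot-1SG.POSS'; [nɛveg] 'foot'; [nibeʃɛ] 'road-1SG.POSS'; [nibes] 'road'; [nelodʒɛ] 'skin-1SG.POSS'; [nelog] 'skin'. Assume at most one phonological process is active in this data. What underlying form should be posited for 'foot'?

/nɛveg/

'foot' shows [dʒ] ~ [g] at the end of the stem ([nɛvedʒɛ] vs [nɛveg]).
But 'boat' keeps [dʒ] in both environments ([nuvɔdʒɛ], [nuvɔdʒ]), so there is no rule changing /dʒ/ to [g] in isolation.
So /g/ is underlying, and a rule of palatalization before a front vowel — /g/ and /s/ become palato-alveolar [dʒ] and [ʃ] before a front vowel — gives [dʒ].
So 'foot' = /nɛveg/.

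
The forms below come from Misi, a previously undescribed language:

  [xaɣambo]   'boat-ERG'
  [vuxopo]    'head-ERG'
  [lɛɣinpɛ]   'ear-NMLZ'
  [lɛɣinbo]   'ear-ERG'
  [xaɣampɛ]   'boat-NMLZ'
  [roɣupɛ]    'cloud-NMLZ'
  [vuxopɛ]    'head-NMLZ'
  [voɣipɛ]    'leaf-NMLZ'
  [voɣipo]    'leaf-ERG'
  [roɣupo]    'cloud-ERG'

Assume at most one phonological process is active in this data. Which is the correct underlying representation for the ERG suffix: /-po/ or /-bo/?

/-bo/

The ERG suffix surfaces as [-bo] and [-po], depending on the final segment of the stem.
By contrast the NMLZ suffix keeps its initial [p] throughout — that segment must be underlying.
So the underlying form is /-bo/, and voiced stops become voiceless after a vowel.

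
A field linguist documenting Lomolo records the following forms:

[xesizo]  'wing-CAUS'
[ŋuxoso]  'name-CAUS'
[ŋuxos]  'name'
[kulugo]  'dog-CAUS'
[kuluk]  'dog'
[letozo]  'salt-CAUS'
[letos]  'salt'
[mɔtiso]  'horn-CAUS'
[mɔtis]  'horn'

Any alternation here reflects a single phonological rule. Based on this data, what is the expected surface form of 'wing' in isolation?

In [letozo] and [letos] the final segment of 'salt' alternates: [z] ~ [s].
But 'horn' keeps [s] in both environments ([mɔtiso], [mɔtis]), so there is no rule changing /s/ to [z] before the CAUS suffix.
The alternation reflects word-final obstruent devoicing: voiced obstruents become voiceless word-finally. /z/ is underlying.
The one attested form of 'wing', [xesizo], shows underlying /xesiz/. Applying the same rule word-finally gives [xesis].

[xesis]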